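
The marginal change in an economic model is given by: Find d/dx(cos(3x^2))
Chain rule: d/dx[cos(u)]=-sin(u)·u' where u=3x^2
u'=6x

Answer: -6x·sin(3x^2)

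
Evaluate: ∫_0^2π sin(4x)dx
Antiderivative: -cos(4x)/4
Evaluate at bounds: [-cos(4·2π)/4] - [-cos(4·0)/4]
=(-(1) + (1))/4=0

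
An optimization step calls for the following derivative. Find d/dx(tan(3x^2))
Chain rule: d/dx[tan(u)]=sec²(u)·u' where u=3x^2
u'=6x

Answer: 6x·sec²(3x^2)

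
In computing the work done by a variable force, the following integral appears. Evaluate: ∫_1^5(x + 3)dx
Step 1: Find antiderivative F(x) = (1/2)x^2+3x
Step 2: F(5) - F(1) = 55/2 - (7/2) = 24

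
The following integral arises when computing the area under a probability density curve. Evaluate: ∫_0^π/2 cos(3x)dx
Antiderivative: sin(3x)/3
Evaluate at bounds: [sin(3·π/2)/3] - [sin(3·0)/3]
=((-1) - (0))/3=-1/3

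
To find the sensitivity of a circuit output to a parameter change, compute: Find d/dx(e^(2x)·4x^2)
Product rule: (fg)' = f'g+fg'
f = e^(2x), f' = 2·e^(2x)
g = 4x^2, g' = 8x

Answer: 8·e^(2x)·x^2+8·e^(2x)·x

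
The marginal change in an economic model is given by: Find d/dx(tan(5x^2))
Chain rule: d/dx[tan(u)] = sec²(u)·u' where u = 5x^2
u' = 10x

Answer: 10x·sec²(5x^2)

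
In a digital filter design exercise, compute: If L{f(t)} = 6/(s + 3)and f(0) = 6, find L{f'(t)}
L{f'(t)} = s·F(s) - f(0) = 6s/(s + 3) - 6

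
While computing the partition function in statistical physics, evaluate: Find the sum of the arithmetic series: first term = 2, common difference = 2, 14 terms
Last term: a_n=2 + (14 - 1)·2=28
Sum=n(a_1 + a_n)/2=14(2 + 28)/2=210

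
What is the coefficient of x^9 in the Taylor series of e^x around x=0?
Taylor series of e^x=Σ x^n/n!
Coefficient of x^9=1/9!=1/362880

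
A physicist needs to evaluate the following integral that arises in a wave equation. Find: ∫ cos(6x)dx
Using substitution u = 6x: ∫ cos(u) du/6 = sin(u)/6 + C

Answer: (1/6)sin(6x) + C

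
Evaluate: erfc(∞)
erfc(x) = 1 - erf(x); erfc(∞) = 1 - erf(∞) = 1-1 = 0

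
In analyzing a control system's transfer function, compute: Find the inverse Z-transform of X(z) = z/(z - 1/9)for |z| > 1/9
Standard pair: z/(z-a) <-> a^n * u[n] for causal signals
With a=1/9: x[n]=(1/9)^n * u[n]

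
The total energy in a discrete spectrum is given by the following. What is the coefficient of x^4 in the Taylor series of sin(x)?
sin(x) has only odd powers. Coefficient of x^4=0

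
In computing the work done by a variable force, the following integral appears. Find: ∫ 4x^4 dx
Using power rule: ∫ 4x^4 dx = 4/5 x^5 + C = (4/5)x^5 + C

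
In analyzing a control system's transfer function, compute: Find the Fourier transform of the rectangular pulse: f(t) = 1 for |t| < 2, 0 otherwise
F(omega)=integral from -2 to 2 of e^(-j*omega*t) dt
=2*sin(2*omega)/omega=4*sinc(2*omega/pi)

Answer: 2*sin(2*omega)/omega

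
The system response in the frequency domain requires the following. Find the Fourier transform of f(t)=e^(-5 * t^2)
The Fourier transform of a Gaussian e^(-a * t^2) is sqrt(pi/a) * e^(-omega^2/(4a)).
With a = 5: F(omega) = sqrt(pi/5) * e^(-omega^2/20)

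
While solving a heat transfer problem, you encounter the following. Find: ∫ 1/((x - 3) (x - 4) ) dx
Partial fractions: 1/((x-3)(x-4))=A/(x-3) + B/(x-4)
A=-1, B=1
∫ [-1· 1/(x-3) + 1· 1/(x-4)] dx
=(1)[ln|x-4| - ln|x-3|] + C

Answer: ln|(x-4)/(x-3)| + C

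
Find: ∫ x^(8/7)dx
Power rule: ∫ x^(8/7) dx = x^(15/7)/(15/7) + C

Answer: (7/15)·x^(15/7) + C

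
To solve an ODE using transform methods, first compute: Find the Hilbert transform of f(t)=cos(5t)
The Hilbert transform shifts each frequency component by -pi/2.
H{cos(wt)}=sin(wt)
With w=5: H{cos(5t)}=sin(5t)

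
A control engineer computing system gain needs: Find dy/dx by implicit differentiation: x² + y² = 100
Differentiate both sides: 2x+2y·(dy/dx)=0
Solve: dy/dx=-2x/(2y)=-x/y

Answer: dy/dx=-x/y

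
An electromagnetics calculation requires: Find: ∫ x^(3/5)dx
Power rule: ∫ x^(3/5) dx = x^(8/5)/(8/5)+C

Answer: (5/8)·x^(8/5)+C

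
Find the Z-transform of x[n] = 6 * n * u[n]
Z{n * u[n]}=z/(z-1)^2
By linearity: Z{6 * n * u[n]}=6z/(z-1)^2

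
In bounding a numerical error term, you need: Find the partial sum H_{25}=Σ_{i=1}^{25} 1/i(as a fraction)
H_25=1 + 1/2 + 1/3 + ... + 1/25
=34052522467/8923714800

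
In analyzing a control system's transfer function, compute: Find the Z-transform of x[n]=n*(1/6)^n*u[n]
Using the property Z{n*a^n*u[n]} = az/(z-a)^2
With a = 1/6: X(z) = (1/6)z/(z - 1/6)^2, |z| > 1/6

Answer: (1/6)z/(z - 1/6)^2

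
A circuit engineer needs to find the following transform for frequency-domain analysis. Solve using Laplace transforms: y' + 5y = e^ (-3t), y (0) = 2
Take L: sY - 2 + 5Y = 1/(s + 3)
Y(s + 5) = 1/(s + 3) + 2
Y = 1/((s + 3)(s + 5)) + 2/(s + 5)
Partial fractions: 1/((s + 3)(s + 5)) = (1/2)/(s + 3) - (1/2)/(s + 5)
So Y = (1/2)/(s + 3) + (3/2)/(s + 5)
Inverse Laplace transform (L^(-1){1/(s + 3)} = e^(-3t), L^(-1){1/(s + 5)} = e^(-5t)):

Answer: y(t) = (1/2)·e^(-3t) + (3/2)·e^(-5t)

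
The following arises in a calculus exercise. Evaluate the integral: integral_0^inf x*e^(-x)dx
This is a Gamma integral. Substitute u = 1x:
integral_0^inf x*e^(-x) dx = (1/1^2) integral_0^inf u^1*e^(-u) du
= Gamma(2)/1^2 = 1!/1^2 = 1/1

Answer: 1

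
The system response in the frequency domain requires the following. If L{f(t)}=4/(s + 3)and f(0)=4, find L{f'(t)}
L{f'(t)}=s·F(s) - f(0)=4s/(s + 3) - 4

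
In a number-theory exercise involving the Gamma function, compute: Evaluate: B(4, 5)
B(x,y)=Γ(x)Γ(y)/Γ(x + y)=(x-1)!(y-1)!/(x + y-1)!
B(4,5)=3!·4!/8!=1/280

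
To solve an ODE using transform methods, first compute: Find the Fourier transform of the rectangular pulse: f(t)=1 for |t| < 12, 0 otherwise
F(omega) = integral from -12 to 12 of e^(-j * omega * t) dt
= 2 * sin(12 * omega)/omega = 24 * sinc(12 * omega/pi)

Answer: 2 * sin(12 * omega)/omega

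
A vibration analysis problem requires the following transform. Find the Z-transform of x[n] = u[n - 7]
Using the time-shift property: Z{u[n-7]}=z^(-7) * z/(z-1)
=z^(-6)/(z-1)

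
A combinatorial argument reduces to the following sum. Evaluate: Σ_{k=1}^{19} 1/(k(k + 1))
Partial fractions: 1/(k(k + 1)) = 1/k - 1/(k + 1)
Telescoping sum: 1(1 - 1/20) = 1·19/20

Answer: 19/20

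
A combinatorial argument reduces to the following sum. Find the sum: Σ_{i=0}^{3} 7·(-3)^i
Geometric series: S = a(1 - r^n)/(1 - r)
a = 7, r = -3, n = 4
S = 7(1 - 81)/4 = -140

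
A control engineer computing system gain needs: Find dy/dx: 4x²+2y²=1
Differentiate: 8x+4y·(dy/dx)=0
dy/dx=-8x/(4y)=-2·(x/y)

Answer: dy/dx=-2·(x/y)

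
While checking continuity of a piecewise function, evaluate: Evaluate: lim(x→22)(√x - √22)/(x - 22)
Multiply by conjugate (√x+√22)/(√x+√22):
=(x - 22)/((x - 22)(√x+√22))=1/(√x+√22)
As x → 22: 1/(2√22)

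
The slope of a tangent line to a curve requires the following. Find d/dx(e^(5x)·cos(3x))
Product rule: (fg)'=f'g + fg'
f=e^(5x), f'=5·e^(5x)
g=cos(3x), g'=-3·sin(3x)

Answer: 5·e^(5x)·cos(3x) - 3·e^(5x)·sin(3x)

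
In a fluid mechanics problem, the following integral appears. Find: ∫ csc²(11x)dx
Since d/dx[-cot(11x)]=11csc²(11x), integral=-cot(11x)/11+C

Answer: (-1/11)cot(11x)+C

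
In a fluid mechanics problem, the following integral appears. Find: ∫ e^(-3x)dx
Since d/dx[e^(-3x)]=-3e^(-3x), we get -1/3 e^(-3x) + C

Answer: (-1/3)e^(-3x) + C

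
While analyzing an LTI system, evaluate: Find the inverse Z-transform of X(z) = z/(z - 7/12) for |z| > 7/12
Standard pair: z/(z-a) <-> a^n*u[n] for causal signals
With a=7/12: x[n]=(7/12)^n*u[n]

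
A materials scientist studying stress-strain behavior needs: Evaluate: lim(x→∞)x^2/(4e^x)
Apply L'Hôpital 2 times (∞/∞ each time):
Eventually get 2!/(4e^x) → 0

Answer: 0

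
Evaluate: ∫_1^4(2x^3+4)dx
Step 1: Find antiderivative F(x) = (1/2)x^4+4x
Step 2: F(4) - F(1) = 144 - (9/2) = 279/2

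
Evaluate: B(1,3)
B(x,y)=Γ(x)Γ(y)/Γ(x+y)=(x-1)!(y-1)!/(x+y-1)!
B(1,3)=0!·2!/3!=1/3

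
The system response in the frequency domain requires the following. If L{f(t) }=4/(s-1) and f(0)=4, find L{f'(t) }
L{f'(t)}=s·F(s) - f(0)=4s/(s-1) - 4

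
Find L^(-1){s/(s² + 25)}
L^(-1){s/(s² + w²)}=cos(wt)
Here w=5

Answer: cos(5t)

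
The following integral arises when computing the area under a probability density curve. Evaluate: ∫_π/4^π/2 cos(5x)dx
Antiderivative: sin(5x)/5
Evaluate at bounds: [sin(5·π/2)/5] - [sin(5·π/4)/5]
=((1) - (-√2/2))/5=1/5+√2/10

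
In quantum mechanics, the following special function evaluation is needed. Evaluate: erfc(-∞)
erfc(x) = 1 - erf(x); erfc(-∞) = 1 - erf(-∞) = 1 - (-1) = 2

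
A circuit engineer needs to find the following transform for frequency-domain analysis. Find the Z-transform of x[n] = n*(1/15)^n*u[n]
Using the property Z{n*a^n*u[n]} = az/(z-a)^2
With a = 1/15: X(z) = (1/15)z/(z - 1/15)^2, |z| > 1/15

Answer: (1/15)z/(z - 1/15)^2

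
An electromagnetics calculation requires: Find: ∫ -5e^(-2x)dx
Since d/dx[e^(-2x)]=-2e^(-2x), we get 5/2 e^(-2x)+C

Answer: (5/2)e^(-2x)+C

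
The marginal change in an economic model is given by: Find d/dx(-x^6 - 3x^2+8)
Power rule: d/dx(ax^n)=n·a·x^(n-1)
Term by term: -6·x^5 - 6·x

Answer: -6x^5 - 6x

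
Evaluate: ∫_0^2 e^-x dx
Antiderivative: -e^-x
Evaluate: -(e^-2-1)

Answer: (e^-2-1)/(-1)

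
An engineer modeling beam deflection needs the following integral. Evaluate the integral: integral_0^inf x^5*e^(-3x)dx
This is a Gamma integral. Substitute u=3x (du=3 dx):
integral_0^inf x^5*e^(-3x) dx=(1/3^6) integral_0^inf u^5*e^(-u) du
=Gamma(6)/3^6=5!/3^6=120/729

Answer: 40/243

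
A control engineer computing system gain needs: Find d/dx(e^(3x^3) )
Chain rule: d/dx[e^u] = e^u · u' where u = 3x^3
u' = 9x^2

Answer: 9x^2·e^(3x^3)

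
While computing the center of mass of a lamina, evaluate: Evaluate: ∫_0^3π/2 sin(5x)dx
Antiderivative: -cos(5x)/5
Evaluate at bounds: [-cos(5·3π/2)/5] - [-cos(5·0)/5]
=(-(0) + (1))/5=1/5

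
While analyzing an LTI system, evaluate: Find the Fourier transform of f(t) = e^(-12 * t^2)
The Fourier transform of a Gaussian e^(-a * t^2) is sqrt(pi/a) * e^(-omega^2/(4a)).
With a = 12: F(omega) = sqrt(pi/12) * e^(-omega^2/48)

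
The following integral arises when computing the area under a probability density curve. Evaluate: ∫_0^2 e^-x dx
Antiderivative: -e^-x
Evaluate: -(e^-2-1)

Answer: (e^-2-1)/(-1)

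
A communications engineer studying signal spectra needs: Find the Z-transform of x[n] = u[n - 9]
Using the time-shift property: Z{u[n-9]} = z^(-9)*z/(z-1)
= z^(-8)/(z-1)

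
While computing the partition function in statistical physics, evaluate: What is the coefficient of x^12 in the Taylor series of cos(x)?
cos(x) = Σ (-1)^k x^(2k)/(2k)!
For x^12: (-1)^6/12! = 1/479001600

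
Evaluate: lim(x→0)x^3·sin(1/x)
Squeeze theorem: -|x^3| ≤ x^3·sin(1/x) ≤ |x^3|
Since x^3 → 0 as x → 0, by squeeze theorem the limit is 0

Answer: 0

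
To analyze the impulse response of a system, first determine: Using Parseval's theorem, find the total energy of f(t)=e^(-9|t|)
Parseval's theorem: E = integral |f(t)|^2 dt = (1/2pi) integral |F(omega)|^2 domega
E = integral_{-inf}^{inf} e^(-18|t|) dt = 2 * integral_0^inf e^(-18t) dt = 2/(2 * 9) = 1/9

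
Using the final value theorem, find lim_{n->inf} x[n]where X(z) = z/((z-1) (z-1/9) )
Final value theorem: lim x[n]=lim_{z->1} (z-1) * X(z)
(z-1) * X(z)=z/(z-1/9)
As z->1: 1/(1 - 1/9)=1/(8/9)=9/8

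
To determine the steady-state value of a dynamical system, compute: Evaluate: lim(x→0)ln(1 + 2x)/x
L'Hôpital (0/0): lim 2/(1 + 2x) / 1=2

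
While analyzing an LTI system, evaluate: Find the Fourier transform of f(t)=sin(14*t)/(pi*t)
sin(W * t)/(pi * t) = (W/pi) * sinc(W * t/pi) is the impulse response of the ideal low-pass filter with cutoff W (here W = 14).
Its Fourier transform is a rectangular function:
F(omega) = 1 for |omega| < 14, 0 otherwise

Answer: rect(omega/28) [i.e., 1 for |omega| < 14, 0 otherwise]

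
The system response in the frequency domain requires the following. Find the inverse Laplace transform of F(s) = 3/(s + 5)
L^(-1){3/(s-a)} = c·e^(at)
Here a = -5, c = 3

Answer: 3e^(-5t)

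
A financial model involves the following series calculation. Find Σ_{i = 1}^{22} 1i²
=1·n(n + 1)(2n + 1)/6=1·22·23·45/6=3795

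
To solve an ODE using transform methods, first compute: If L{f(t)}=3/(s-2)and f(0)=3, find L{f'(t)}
L{f'(t)}=s·F(s) - f(0)=3s/(s-2) - 3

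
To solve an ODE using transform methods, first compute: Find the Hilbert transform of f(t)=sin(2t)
The Hilbert transform shifts each frequency component by -pi/2.
H{sin(wt)} = -cos(wt)
With w = 2: H{sin(2t)} = -cos(2t)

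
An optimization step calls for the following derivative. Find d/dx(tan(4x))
Chain rule: d/dx[tan(u)] = sec²(u)·u' where u = 4x
u' = 4

Answer: 4·sec²(4x)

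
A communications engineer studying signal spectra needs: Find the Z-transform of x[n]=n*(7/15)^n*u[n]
Using the property Z{n * a^n * u[n]} = az/(z-a)^2
With a = 7/15: X(z) = (7/15)z/(z - 7/15)^2, |z| > 7/15

Answer: (7/15)z/(z - 7/15)^2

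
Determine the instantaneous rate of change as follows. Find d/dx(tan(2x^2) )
Chain rule: d/dx[tan(u)] = sec²(u)·u' where u = 2x^2
u' = 4x

Answer: 4x·sec²(2x^2)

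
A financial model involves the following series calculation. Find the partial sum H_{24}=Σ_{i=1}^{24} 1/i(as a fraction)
H_24 = 1 + 1/2 + 1/3 + ... + 1/24
= 1347822955/356948592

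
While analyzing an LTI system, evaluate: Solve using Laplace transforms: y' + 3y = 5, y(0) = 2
Take L of both sides: sY(s)-2+3Y(s) = 5/s
Y(s)(s+3) = 5/s+2
Y(s) = 5/(s(s+3))+2/(s+3)
Partial fractions: 5/(s(s+3)) = (5/3)/s - (5/3)/(s+3)
So Y(s) = (5/3)/s+(1/3)/(s+3)
Inverse transform (L^(-1){1/s} = 1, L^(-1){1/(s+3)} = e^(-3t)):

Answer: y(t) = 5/3+(1/3)·e^(-3t)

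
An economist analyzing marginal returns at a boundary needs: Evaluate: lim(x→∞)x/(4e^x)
Apply L'Hôpital 1 times (∞/∞ each time):
Eventually get 1!/(4e^x) → 0

Answer: 0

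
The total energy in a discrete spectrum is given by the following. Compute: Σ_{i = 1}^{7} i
Using formula: Σ i^1=n(n + 1)/2=7·8/2=28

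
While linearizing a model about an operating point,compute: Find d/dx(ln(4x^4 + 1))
Chain rule: d/dx[ln(u)]=u'/u where u=4x^4 + 1
u'=16x^3

Answer: (16x^3)/(4x^4 + 1)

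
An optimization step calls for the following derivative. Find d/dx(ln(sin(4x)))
Chain rule: d/dx[ln(u)]=u'/u where u=sin(4x)
u'=4cos(4x)

Answer: (4cos(4x))/(sin(4x))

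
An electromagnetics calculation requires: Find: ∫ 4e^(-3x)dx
Since d/dx[e^(-3x)] = -3e^(-3x), we get -4/3 e^(-3x) + C

Answer: (-4/3)e^(-3x) + C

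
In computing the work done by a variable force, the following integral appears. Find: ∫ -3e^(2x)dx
Since d/dx[e^(2x)]=2e^(2x), we get -3/2 e^(2x) + C

Answer: (-3/2)e^(2x) + C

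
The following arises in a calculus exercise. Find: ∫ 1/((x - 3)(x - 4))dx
Partial fractions: 1/((x-3)(x-4)) = A/(x-3)+B/(x-4)
A = -1, B = 1
∫ [-1· 1/(x-3)+1· 1/(x-4)] dx
= (1)[ln|x-4| - ln|x-3|]+C

Answer: ln|(x-4)/(x-3)|+C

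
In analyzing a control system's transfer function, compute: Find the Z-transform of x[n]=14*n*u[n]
Z{n * u[n]} = z/(z-1)^2
By linearity: Z{14 * n * u[n]} = 14z/(z-1)^2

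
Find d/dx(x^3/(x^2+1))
Quotient rule: (f/g)'=(f'g - fg')/g²
f=x^3, f'=3x^2
g=x^2+1, g'=2x

Answer: (3x^2·(x^2+1)-2x^4)/(x^2+1)²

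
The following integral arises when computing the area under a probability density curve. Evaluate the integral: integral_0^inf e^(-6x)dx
integral_0^inf e^(-6x) dx=[-1/6*e^(-6x)]_0^inf
=0 - (-1/6)=1/6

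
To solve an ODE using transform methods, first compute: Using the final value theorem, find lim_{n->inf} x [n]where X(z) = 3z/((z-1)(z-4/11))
Final value theorem: lim x[n]=lim_{z->1} (z-1)*X(z)
(z-1)*X(z)=3z/(z-4/11)
As z->1: 3/(1 - 4/11)=3/(7/11)=33/7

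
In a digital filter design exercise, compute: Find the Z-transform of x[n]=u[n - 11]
Using the time-shift property: Z{u[n-11]} = z^(-11) * z/(z-1)
= z^(-10)/(z-1)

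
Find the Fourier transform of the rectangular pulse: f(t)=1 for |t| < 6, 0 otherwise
F(omega)=integral from -6 to 6 of e^(-j * omega * t) dt
=2 * sin(6 * omega)/omega=12 * sinc(6 * omega/pi)

Answer: 2 * sin(6 * omega)/omega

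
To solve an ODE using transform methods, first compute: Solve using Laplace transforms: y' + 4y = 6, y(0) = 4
Take L of both sides: sY(s) - 4 + 4Y(s)=6/s
Y(s)(s + 4)=6/s + 4
Y(s)=6/(s(s + 4)) + 4/(s + 4)
Partial fractions: 6/(s(s + 4))=(3/2)/s - (3/2)/(s + 4)
So Y(s)=(3/2)/s + (5/2)/(s + 4)
Inverse transform (L^(-1){1/s}=1, L^(-1){1/(s + 4)}=e^(-4t)):

Answer: y(t)=3/2 + (5/2)·e^(-4t)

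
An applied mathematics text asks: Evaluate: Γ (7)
Γ(n)=(n-1)! for positive integers
Γ(7)=6!=720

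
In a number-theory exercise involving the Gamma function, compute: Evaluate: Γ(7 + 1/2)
Γ(n + 1/2) = (2n)!√π/(4^n·n!)
= 87178291200√π/(16384·5040) = (135135/128)·√π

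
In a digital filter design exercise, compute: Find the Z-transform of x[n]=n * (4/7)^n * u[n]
Using the property Z{n*a^n*u[n]} = az/(z-a)^2
With a = 4/7: X(z) = (4/7)z/(z - 4/7)^2, |z| > 4/7

Answer: (4/7)z/(z - 4/7)^2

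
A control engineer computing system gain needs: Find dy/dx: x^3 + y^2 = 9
Differentiate: 3x^2 + 2y·(dy/dx) = 0
dy/dx = -3x^2/(2y)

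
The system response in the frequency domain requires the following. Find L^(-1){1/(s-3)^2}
L^(-1){1/(s-a)^n}=t^(n-1)·e^(at)/(n-1)!
Here a=3, n=2: t^1·e^(3t)/1

Answer: t·e^(3t)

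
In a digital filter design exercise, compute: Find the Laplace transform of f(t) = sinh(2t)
L{sinh(at)}=a/(s²-a²)
L{sinh(2t)}=2/(s²-4)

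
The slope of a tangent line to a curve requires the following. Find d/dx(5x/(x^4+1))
Quotient rule: (f/g)'=(f'g - fg')/g²
f=5x, f'=5
g=x^4 + 1, g'=4x^3

Answer: (5·(x^4 + 1) - 20x^4)/(x^4 + 1)²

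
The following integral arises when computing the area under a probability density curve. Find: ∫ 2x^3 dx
Using power rule: ∫ 2x^3 dx = 2/4 x^4+C = (1/2)x^4+C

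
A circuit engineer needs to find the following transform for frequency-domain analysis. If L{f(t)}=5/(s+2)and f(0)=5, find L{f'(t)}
L{f'(t)}=s·F(s) - f(0)=5s/(s+2)-5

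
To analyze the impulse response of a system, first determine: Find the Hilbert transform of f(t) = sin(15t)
The Hilbert transform shifts each frequency component by -pi/2.
H{sin(wt)}=-cos(wt)
With w=15: H{sin(15t)}=-cos(15t)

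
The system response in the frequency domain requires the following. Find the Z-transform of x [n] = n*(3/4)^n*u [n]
Using the property Z{n*a^n*u[n]}=az/(z-a)^2
With a=3/4: X(z)=(3/4)z/(z - 3/4)^2, |z| > 3/4

Answer: (3/4)z/(z - 3/4)^2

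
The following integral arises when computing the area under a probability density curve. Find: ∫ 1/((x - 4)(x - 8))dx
Partial fractions: 1/((x-4)(x-8)) = A/(x-4) + B/(x-8)
A = -1/4, B = 1/4
∫ [-1/4· 1/(x-4) + 1/4· 1/(x-8)] dx
= (1/4)[ln|x-8| - ln|x-4|] + C

Answer: (1/4)·ln|(x-8)/(x-4)| + C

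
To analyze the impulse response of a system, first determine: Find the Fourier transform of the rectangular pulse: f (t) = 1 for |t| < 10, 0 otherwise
F(omega)=integral from -10 to 10 of e^(-j * omega * t) dt
=2 * sin(10 * omega)/omega=20 * sinc(10 * omega/pi)

Answer: 2 * sin(10 * omega)/omega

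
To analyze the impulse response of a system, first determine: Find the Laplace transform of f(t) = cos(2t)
L{cos(wt)} = s/(s² + w²)
L{cos(2t)} = s/(s² + 4)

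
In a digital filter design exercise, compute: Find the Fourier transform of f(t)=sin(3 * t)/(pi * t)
sin(W * t)/(pi * t)=(W/pi) * sinc(W * t/pi) is the impulse response of the ideal low-pass filter with cutoff W (here W=3).
Its Fourier transform is a rectangular function:
F(omega)=1 for |omega| < 3, 0 otherwise

Answer: rect(omega/6) [i.e., 1 for |omega| < 3, 0 otherwise]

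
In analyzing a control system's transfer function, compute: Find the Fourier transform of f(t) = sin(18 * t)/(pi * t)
sin(W * t)/(pi * t)=(W/pi) * sinc(W * t/pi) is the impulse response of the ideal low-pass filter with cutoff W (here W=18).
Its Fourier transform is a rectangular function:
F(omega)=1 for |omega| < 18, 0 otherwise

Answer: rect(omega/36) [i.e., 1 for |omega| < 18, 0 otherwise]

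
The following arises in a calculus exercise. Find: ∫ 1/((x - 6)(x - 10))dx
Partial fractions: 1/((x-6)(x-10))=A/(x-6) + B/(x-10)
A=-1/4, B=1/4
∫ [-1/4· 1/(x-6) + 1/4· 1/(x-10)] dx
=(1/4)[ln|x-10| - ln|x-6|] + C

Answer: (1/4)·ln|(x-10)/(x-6)| + C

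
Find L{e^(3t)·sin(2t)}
First shifting: L{e^(at)f(t)}=F(s-a)
L{sin(2t)}=2/(s²+4)
Shift: 2/((s-3)²+4)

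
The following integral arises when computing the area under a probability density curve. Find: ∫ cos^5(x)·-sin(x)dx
Let u=cos(x), du=-sin(x) dx
∫ u^5 du=u^6/6+C

Answer: cos^6(x)/6+C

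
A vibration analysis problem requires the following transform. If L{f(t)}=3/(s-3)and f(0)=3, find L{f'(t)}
L{f'(t)}=s·F(s) - f(0)=3s/(s-3)-3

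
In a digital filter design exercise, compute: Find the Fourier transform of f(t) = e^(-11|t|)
Using the standard pair: F{e^(-a|t|)} = 2a/(a^2 + omega^2)
With a = 11: F(omega) = 22/(121 + omega^2)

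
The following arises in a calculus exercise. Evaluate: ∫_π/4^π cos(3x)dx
Antiderivative: sin(3x)/3
Evaluate at bounds: [sin(3·π)/3] - [sin(3·π/4)/3]
= ((0) - (√2/2))/3 = -√2/6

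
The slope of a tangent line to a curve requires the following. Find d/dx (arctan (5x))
d/dx[arctan(u)]=u'/(1 + u²), u=5x, u'=5

Answer: 5/(1 + 25x²)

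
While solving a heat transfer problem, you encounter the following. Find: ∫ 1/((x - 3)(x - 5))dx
Partial fractions: 1/((x-3)(x-5))=A/(x-3)+B/(x-5)
A=-1/2, B=1/2
∫ [-1/2· 1/(x-3)+1/2· 1/(x-5)] dx
=(1/2)[ln|x-5| - ln|x-3|]+C

Answer: (1/2)·ln|(x-5)/(x-3)|+C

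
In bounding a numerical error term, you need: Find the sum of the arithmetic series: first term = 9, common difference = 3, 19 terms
Last term: a_n=9 + (19 - 1)·3=63
Sum=n(a_1 + a_n)/2=19(9 + 63)/2=684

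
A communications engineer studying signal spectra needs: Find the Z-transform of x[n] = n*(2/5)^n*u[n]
Using the property Z{n*a^n*u[n]}=az/(z-a)^2
With a=2/5: X(z)=(2/5)z/(z - 2/5)^2, |z| > 2/5

Answer: (2/5)z/(z - 2/5)^2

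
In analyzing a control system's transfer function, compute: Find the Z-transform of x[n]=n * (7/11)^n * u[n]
Using the property Z{n*a^n*u[n]}=az/(z-a)^2
With a=7/11: X(z)=(7/11)z/(z - 7/11)^2, |z| > 7/11

Answer: (7/11)z/(z - 7/11)^2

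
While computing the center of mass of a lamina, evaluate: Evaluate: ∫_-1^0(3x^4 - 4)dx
Step 1: Find antiderivative F(x)=(3/5)x^5-4x
Step 2: F(0) - F(-1)=0 - (17/5)=-17/5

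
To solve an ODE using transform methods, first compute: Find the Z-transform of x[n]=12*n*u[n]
Z{n*u[n]}=z/(z-1)^2
By linearity: Z{12*n*u[n]}=12z/(z-1)^2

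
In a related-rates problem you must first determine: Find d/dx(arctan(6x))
d/dx[arctan(u)]=u'/(1 + u²), u=6x, u'=6

Answer: 6/(1 + 36x²)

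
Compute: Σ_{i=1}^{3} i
Using formula: Σ i^1 = n(n+1)/2 = 3·4/2 = 6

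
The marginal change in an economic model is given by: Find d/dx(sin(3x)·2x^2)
Product rule: (fg)' = f'g + fg'
f = sin(3x), f' = 3·cos(3x)
g = 2x^2, g' = 4x

Answer: 6·cos(3x)·x^2 + 4·sin(3x)·x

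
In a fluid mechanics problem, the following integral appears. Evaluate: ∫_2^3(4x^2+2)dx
Step 1: Find antiderivative F(x) = (4/3)x^3 + 2x
Step 2: F(3) - F(2) = 42 - (44/3) = 82/3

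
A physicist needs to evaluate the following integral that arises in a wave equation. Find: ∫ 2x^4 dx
Using power rule: ∫ 2x^4 dx=2/5 x^5+C=(2/5)x^5+C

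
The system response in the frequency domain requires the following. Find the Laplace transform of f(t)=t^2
L{t^n}=n!/s^(n+1)
L{t^2}=2!/s^3=2/s^3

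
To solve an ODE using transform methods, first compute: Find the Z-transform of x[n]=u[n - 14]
Using the time-shift property: Z{u[n-14]} = z^(-14)*z/(z-1)
= z^(-13)/(z-1)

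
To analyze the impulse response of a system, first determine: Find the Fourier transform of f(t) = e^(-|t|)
Using the standard pair: F{e^(-a|t|)} = 2a/(a^2+omega^2)
With a = 1: F(omega) = 2/(1+omega^2)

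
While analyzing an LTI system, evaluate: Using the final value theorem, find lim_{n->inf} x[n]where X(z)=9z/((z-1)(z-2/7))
Final value theorem: lim x[n] = lim_{z->1} (z-1) * X(z)
(z-1) * X(z) = 9z/(z-2/7)
As z->1: 9/(1-2/7) = 9/(5/7) = 63/5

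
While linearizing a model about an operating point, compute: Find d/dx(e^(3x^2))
Chain rule: d/dx[e^u] = e^u · u' where u = 3x^2
u' = 6x

Answer: 6x·e^(3x^2)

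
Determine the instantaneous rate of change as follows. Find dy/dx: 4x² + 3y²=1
Differentiate: 8x+6y·(dy/dx)=0
dy/dx=-8x/(6y)=-(4/3)·(x/y)

Answer: dy/dx=-(4/3)·(x/y)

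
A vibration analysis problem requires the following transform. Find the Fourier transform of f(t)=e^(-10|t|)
Using the standard pair: F{e^(-a|t|)} = 2a/(a^2 + omega^2)
With a = 10: F(omega) = 20/(100 + omega^2)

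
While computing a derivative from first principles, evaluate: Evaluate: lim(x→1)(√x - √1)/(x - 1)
Multiply by conjugate (√x+√1)/(√x+√1):
=(x - 1)/((x - 1)(√x+√1))=1/(√x+√1)
As x → 1: 1/(2√1)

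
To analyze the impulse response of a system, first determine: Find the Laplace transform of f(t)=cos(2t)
L{cos(wt)}=s/(s²+w²)
L{cos(2t)}=s/(s²+4)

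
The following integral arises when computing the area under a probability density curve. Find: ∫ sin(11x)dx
Using substitution u = 11x: ∫ sin(u) du/11 = -cos(u)/11 + C

Answer: (-1/11)cos(11x) + C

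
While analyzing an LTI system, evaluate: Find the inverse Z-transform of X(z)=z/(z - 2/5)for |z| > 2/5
Standard pair: z/(z-a) <-> a^n*u[n] for causal signals
With a=2/5: x[n]=(2/5)^n*u[n]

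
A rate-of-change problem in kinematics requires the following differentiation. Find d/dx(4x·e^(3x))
Product rule: (fg)' = f'g + fg'
f = 4x, f' = 4
g = e^(3x), g' = 3·e^(3x)

Answer: 4·e^(3x) + 12x·e^(3x)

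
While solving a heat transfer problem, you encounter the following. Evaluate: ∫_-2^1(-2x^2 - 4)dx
Step 1: Find antiderivative F(x)=(-2/3)x^3 - 4x
Step 2: F(1) - F(-2)=-14/3 - (40/3)=-18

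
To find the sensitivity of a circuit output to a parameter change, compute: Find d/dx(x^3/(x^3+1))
Quotient rule: (f/g)'=(f'g - fg')/g²
f=x^3, f'=3x^2
g=x^3+1, g'=3x^2

Answer: (3x^2·(x^3+1)-3x^5)/(x^3+1)²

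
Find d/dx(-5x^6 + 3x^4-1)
Power rule: d/dx(ax^n) = n·a·x^(n-1)
Term by term: -30·x^5+12·x^3

Answer: -30x^5+12x^3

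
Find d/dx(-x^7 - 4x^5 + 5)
Power rule: d/dx(ax^n)=n·a·x^(n-1)
Term by term: -7·x^6-20·x^4

Answer: -7x^6-20x^4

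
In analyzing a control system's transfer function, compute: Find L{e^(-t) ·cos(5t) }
First shifting: L{e^(at)f(t)} = F(s-a)
L{cos(5t)} = s/(s²+25)
Shift: (s+1)/((s+1)²+25)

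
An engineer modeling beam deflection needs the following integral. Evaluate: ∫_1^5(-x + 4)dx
Step 1: Find antiderivative F(x)=(-1/2)x^2+4x
Step 2: F(5) - F(1)=15/2 - (7/2)=4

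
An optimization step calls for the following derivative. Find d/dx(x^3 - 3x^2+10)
Power rule: d/dx(ax^n) = n·a·x^(n-1)
Term by term: 3·x^2 - 6·x

Answer: 3x^2 - 6x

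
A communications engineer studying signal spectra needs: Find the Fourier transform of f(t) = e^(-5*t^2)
The Fourier transform of a Gaussian e^(-a*t^2) is sqrt(pi/a)*e^(-omega^2/(4a)).
With a = 5: F(omega) = sqrt(pi/5)*e^(-omega^2/20)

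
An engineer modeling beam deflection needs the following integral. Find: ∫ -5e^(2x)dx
Since d/dx[e^(2x)] = 2e^(2x), we get -5/2 e^(2x)+C

Answer: (-5/2)e^(2x)+C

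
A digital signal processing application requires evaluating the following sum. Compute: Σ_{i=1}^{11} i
Using formula: Σ i^1 = n(n+1)/2 = 11·12/2 = 66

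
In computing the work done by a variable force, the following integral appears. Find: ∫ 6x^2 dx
Using power rule: ∫ 6x^2 dx = 6/3 x^3 + C = 2x^3 + C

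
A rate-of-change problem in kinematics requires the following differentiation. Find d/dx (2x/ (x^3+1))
Quotient rule: (f/g)'=(f'g - fg')/g²
f=2x, f'=2
g=x^3+1, g'=3x^2

Answer: (2·(x^3+1)-6x^3)/(x^3+1)²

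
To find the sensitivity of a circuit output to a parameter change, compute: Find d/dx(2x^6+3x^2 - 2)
Power rule: d/dx(ax^n) = n·a·x^(n-1)
Term by term: 12·x^5 + 6·x

Answer: 12x^5 + 6x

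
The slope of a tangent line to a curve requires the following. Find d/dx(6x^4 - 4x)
Power rule: d/dx(ax^n) = n·a·x^(n-1)
Term by term: 24·x^3 - 4

Answer: 24x^3 - 4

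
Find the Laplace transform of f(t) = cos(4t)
L{cos(wt)}=s/(s²+w²)
L{cos(4t)}=s/(s²+16)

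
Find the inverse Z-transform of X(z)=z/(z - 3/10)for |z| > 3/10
Standard pair: z/(z-a) <-> a^n * u[n] for causal signals
With a = 3/10: x[n] = (3/10)^n * u[n]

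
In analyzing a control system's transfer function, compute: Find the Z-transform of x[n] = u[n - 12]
Using the time-shift property: Z{u[n-12]} = z^(-12) * z/(z-1)
= z^(-11)/(z-1)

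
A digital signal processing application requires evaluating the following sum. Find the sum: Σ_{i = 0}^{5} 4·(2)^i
Geometric series: S = a(1 - r^n)/(1 - r)
a = 4, r = 2, n = 6
S = 4(1-64)/-1 = 252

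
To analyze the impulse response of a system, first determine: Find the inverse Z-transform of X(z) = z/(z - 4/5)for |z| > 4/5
Standard pair: z/(z-a) <-> a^n * u[n] for causal signals
With a = 4/5: x[n] = (4/5)^n * u[n]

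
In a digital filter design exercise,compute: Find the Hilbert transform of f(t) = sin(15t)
The Hilbert transform shifts each frequency component by -pi/2.
H{sin(wt)}=-cos(wt)
With w=15: H{sin(15t)}=-cos(15t)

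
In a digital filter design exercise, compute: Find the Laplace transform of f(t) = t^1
L{t^n} = n!/s^(n + 1)
L{t^1} = 1!/s^2 = 1/s^2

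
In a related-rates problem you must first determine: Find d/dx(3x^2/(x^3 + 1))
Quotient rule: (f/g)'=(f'g - fg')/g²
f=3x^2, f'=6x
g=x^3+1, g'=3x^2

Answer: (6x·(x^3+1)-9x^4)/(x^3+1)²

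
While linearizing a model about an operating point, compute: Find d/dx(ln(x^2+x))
Chain rule: d/dx[ln(u)]=u'/u where u=x^2+x
u'=2x+1

Answer: (2x+1)/(x^2+x)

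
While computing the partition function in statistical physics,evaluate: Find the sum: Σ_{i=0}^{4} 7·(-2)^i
Geometric series: S=a(1 - r^n)/(1 - r)
a=7, r=-2, n=5
S=7(1 + 32)/3=77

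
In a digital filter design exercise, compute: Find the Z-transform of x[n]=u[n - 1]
Using the time-shift property: Z{u[n-1]}=z^(-1)*z/(z-1)
=z^(0)/(z-1)

Answer: 1/(z-1)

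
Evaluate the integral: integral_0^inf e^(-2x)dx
integral_0^inf e^(-2x) dx=[-1/2*e^(-2x)]_0^inf
=0 - (-1/2)=1/2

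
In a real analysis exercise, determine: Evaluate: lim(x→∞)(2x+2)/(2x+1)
Divide numerator and denominator by x:
lim (2 + 2/x)/(2 + 1/x)=1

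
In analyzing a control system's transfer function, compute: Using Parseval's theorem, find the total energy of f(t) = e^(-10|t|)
Parseval's theorem: E = integral |f(t)|^2 dt = (1/2pi) integral |F(omega)|^2 domega
E = integral_{-inf}^{inf} e^(-20|t|) dt = 2 * integral_0^inf e^(-20t) dt = 2/(2 * 10) = 1/10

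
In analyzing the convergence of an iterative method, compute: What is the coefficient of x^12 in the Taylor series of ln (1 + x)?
ln(1+x)=Σ (-1)^(n+1) x^n/n
Coefficient of x^12=(-1)^13/12=-1/12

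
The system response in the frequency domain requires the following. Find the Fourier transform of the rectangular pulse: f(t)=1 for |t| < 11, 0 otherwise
F(omega)=integral from -11 to 11 of e^(-j * omega * t) dt
=2 * sin(11 * omega)/omega=22 * sinc(11 * omega/pi)

Answer: 2 * sin(11 * omega)/omega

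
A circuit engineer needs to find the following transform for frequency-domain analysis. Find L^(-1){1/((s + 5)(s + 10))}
Partial fractions: 1/((s+5)(s+10)) = A/(s+5)+B/(s+10)
Cover-up: A = 1/(s+10)|_{s = -5} = 1/5; B = 1/(s+5)|_{s = -10} = -1/5
L^(-1) = (1/5)e^(-5t) - (1/5)e^(-10t)

Answer: (1/5)(e^(-5t) - e^(-10t))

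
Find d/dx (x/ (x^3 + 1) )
Quotient rule: (f/g)' = (f'g - fg')/g²
f = x, f' = 1
g = x^3+1, g' = 3x^2

Answer: (1·(x^3+1)-3x^3)/(x^3+1)²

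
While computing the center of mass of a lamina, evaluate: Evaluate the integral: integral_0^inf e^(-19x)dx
integral_0^inf e^(-19x) dx = [-1/19*e^(-19x)]_0^inf
= 0 - (-1/19) = 1/19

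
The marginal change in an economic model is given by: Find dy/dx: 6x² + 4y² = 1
Differentiate: 12x + 8y·(dy/dx)=0
dy/dx=-12x/(8y)=-(3/2)·(x/y)

Answer: dy/dx=-(3/2)·(x/y)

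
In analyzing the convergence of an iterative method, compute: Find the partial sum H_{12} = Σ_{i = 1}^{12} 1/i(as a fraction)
H_12=1+1/2+1/3+...+1/12
=86021/27720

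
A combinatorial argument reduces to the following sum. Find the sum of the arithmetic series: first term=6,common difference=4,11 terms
Last term: a_n=6+(11-1)·4=46
Sum=n(a_1+a_n)/2=11(6+46)/2=286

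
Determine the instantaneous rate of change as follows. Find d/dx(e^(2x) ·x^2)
Product rule: (fg)'=f'g+fg'
f=e^(2x), f'=2·e^(2x)
g=x^2, g'=2x

Answer: 2·e^(2x)·x^2+2·e^(2x)·x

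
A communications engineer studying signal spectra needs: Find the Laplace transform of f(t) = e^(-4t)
L{e^(at)} = 1/(s-a)
L{e^(-4t)} = 1/(s + 4)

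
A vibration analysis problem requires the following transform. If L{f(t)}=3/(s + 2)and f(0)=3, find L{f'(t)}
L{f'(t)}=s·F(s) - f(0)=3s/(s + 2) - 3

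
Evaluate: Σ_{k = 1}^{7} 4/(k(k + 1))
Partial fractions: 4/(k(k + 1))=4/k - 4/(k + 1)
Telescoping sum: 4(1 - 1/8)=4·7/8

Answer: 7/2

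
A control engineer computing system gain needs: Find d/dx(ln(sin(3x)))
Chain rule: d/dx[ln(u)] = u'/u where u = sin(3x)
u' = 3cos(3x)

Answer: (3cos(3x))/(sin(3x))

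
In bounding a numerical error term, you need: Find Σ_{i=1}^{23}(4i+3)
=4·Σ i+3·23=4·276+69=1173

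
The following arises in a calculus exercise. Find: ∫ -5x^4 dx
Using power rule: ∫ -5x^4 dx = -5/5 x^5 + C = -x^5 + C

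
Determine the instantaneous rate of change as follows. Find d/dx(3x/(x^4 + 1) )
Quotient rule: (f/g)'=(f'g - fg')/g²
f=3x, f'=3
g=x^4+1, g'=4x^3

Answer: (3·(x^4+1)-12x^4)/(x^4+1)²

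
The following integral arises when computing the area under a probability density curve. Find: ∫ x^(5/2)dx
Power rule: ∫ x^(5/2) dx = x^(7/2)/(7/2)+C

Answer: (2/7)·x^(7/2)+C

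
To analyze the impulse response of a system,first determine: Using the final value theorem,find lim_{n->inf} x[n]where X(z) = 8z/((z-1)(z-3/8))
Final value theorem: lim x[n]=lim_{z->1} (z-1) * X(z)
(z-1) * X(z)=8z/(z-3/8)
As z->1: 8/(1 - 3/8)=8/(5/8)=64/5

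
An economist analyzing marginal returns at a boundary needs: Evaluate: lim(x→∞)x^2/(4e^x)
Apply L'Hôpital 2 times (∞/∞ each time):
Eventually get 2!/(4e^x) → 0

Answer: 0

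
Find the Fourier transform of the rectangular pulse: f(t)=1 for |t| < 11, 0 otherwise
F(omega)=integral from -11 to 11 of e^(-j*omega*t) dt
=2*sin(11*omega)/omega=22*sinc(11*omega/pi)

Answer: 2*sin(11*omega)/omega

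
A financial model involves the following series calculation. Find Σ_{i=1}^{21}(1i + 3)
=1·Σ i + 3·21=1·231 + 63=294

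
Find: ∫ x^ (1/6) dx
Power rule: ∫ x^(1/6) dx=x^(7/6)/(7/6) + C

Answer: (6/7)·x^(7/6) + C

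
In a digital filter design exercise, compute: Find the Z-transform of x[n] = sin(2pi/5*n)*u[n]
Z{sin(w0*n)*u[n]} = z*sin(w0)/(z^2-2z*cos(w0)+1)
With w0 = 2pi/5: X(z) = z*sin(2pi/5)/(z^2-2z*cos(2pi/5)+1)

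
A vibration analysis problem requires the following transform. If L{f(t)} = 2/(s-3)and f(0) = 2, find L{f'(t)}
L{f'(t)}=s·F(s) - f(0)=2s/(s-3) - 2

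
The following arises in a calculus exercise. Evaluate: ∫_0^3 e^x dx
Antiderivative: e^x
Evaluate: (e^3-1)

Answer: e^3-1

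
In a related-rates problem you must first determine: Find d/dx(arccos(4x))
d/dx[arccos(u)]=-u'/√(1-u²), u=4x, u'=4

Answer: -4/√(1-16x²)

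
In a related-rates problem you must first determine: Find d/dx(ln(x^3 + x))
Chain rule: d/dx[ln(u)]=u'/u where u=x^3 + x
u'=3x^2 + 1

Answer: (3x^2 + 1)/(x^3 + x)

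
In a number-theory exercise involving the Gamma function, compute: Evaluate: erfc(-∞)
erfc(x) = 1 - erf(x); erfc(-∞) = 1 - erf(-∞) = 1 - (-1) = 2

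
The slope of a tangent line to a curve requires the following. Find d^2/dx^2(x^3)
Apply power rule 2 times:
d^1: 3x^2
d^2: 6x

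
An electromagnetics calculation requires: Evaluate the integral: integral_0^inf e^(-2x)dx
integral_0^inf e^(-2x) dx = [-1/2*e^(-2x)]_0^inf
= 0 - (-1/2) = 1/2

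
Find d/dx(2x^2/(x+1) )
Quotient rule: (f/g)'=(f'g - fg')/g²
f=2x^2, f'=4x
g=x+1, g'=1

Answer: (4x·(x+1)-2x^2)/(x+1)²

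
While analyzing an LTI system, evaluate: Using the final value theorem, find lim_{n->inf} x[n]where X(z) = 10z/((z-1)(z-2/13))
Final value theorem: lim x[n]=lim_{z->1} (z-1) * X(z)
(z-1) * X(z)=10z/(z-2/13)
As z->1: 10/(1-2/13)=10/(11/13)=130/11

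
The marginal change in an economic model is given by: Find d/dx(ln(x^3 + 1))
Chain rule: d/dx[ln(u)] = u'/u where u = x^3 + 1
u' = 3x^2

Answer: (3x^2)/(x^3 + 1)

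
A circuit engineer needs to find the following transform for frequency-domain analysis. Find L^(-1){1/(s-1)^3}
L^(-1){1/(s-a)^n}=t^(n-1)·e^(at)/(n-1)!
Here a=1, n=3: t^2·e^(t)/2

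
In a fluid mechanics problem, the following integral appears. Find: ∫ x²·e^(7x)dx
Integration by parts twice:
First: u=x², dv=e^(7x) dx => x²e^(7x)/7 - (2/7)∫ xe^(7x) dx
Second (∫ xe^(7x) dx): xe^(7x)/7 - e^(7x)/49
Combining: e^(7x)(x²/7 - 2x/49 + 2/343) + C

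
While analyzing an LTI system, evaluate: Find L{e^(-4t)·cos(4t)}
First shifting: L{e^(at)f(t)} = F(s-a)
L{cos(4t)} = s/(s²+16)
Shift: (s+4)/((s+4)²+16)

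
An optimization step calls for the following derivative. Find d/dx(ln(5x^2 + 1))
Chain rule: d/dx[ln(u)]=u'/u where u=5x^2+1
u'=10x

Answer: (10x)/(5x^2+1)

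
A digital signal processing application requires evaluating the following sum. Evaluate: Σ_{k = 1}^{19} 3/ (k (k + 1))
Partial fractions: 3/(k(k + 1))=3/k - 3/(k + 1)
Telescoping sum: 3(1 - 1/20)=3·19/20

Answer: 57/20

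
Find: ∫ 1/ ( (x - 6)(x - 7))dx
Partial fractions: 1/((x-6)(x-7))=A/(x-6)+B/(x-7)
A=-1, B=1
∫ [-1· 1/(x-6)+1· 1/(x-7)] dx
=(1)[ln|x-7| - ln|x-6|]+C

Answer: ln|(x-7)/(x-6)|+C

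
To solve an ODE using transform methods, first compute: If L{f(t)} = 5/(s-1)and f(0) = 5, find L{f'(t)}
L{f'(t)} = s·F(s) - f(0) = 5s/(s-1) - 5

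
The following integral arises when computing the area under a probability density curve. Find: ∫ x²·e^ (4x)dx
Integration by parts twice:
First: u=x², dv=e^(4x) dx => x²e^(4x)/4 - (2/4)∫ xe^(4x) dx
Second (∫ xe^(4x) dx): xe^(4x)/4 - e^(4x)/16
Combining: e^(4x)(x²/4 - 2x/16 + 2/64) + C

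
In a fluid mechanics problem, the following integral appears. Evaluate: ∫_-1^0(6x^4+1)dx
Step 1: Find antiderivative F(x)=(6/5)x^5 + x
Step 2: F(0) - F(-1)=0 - (-11/5)=11/5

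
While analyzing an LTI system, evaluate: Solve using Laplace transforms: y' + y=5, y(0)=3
Take L of both sides: sY(s)-3+Y(s) = 5/s
Y(s)(s+1) = 5/s+3
Y(s) = 5/(s(s+1))+3/(s+1)
Partial fractions: 5/(s(s+1)) = 5/s - 5/(s+1)
So Y(s) = 5/s - 2/(s+1)
Inverse transform (L^(-1){1/s} = 1, L^(-1){1/(s+1)} = e^(-t)):

Answer: y(t) = 5-2·e^(-t)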